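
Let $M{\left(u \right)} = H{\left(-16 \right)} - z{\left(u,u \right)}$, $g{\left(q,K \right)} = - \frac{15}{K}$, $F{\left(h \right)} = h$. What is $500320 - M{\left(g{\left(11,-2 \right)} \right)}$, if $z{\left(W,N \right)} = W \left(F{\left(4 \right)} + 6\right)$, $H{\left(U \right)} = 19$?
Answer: $500376$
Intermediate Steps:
$z{\left(W,N \right)} = 10 W$ ($z{\left(W,N \right)} = W \left(4 + 6\right) = W 10 = 10 W$)
$M{\left(u \right)} = 19 - 10 u$
$500320 - M{\left(g{\left(11,-2 \right)} \right)} = 500320 - \left(19 - 10 \left(- \frac{15}{-2}\right)\right) = 500320 - \left(19 - 10 \left(\left(-15\right) \left(- \frac{1}{2}\right)\right)\right) = 500320 - \left(19 - 75\right) = 500320 - -56 = 500320 + 56 = 500376$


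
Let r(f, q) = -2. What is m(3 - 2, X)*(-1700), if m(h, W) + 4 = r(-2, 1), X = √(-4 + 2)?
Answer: 10200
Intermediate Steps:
X = I*√2 (X = √(-2) = I*√2 ≈ 1.4142*I)
m(h, W) = -6 (m(h, W) = -4 - 2 = -6)
m(3 - 2, X)*(-1700) = -6*(-1700) = 10200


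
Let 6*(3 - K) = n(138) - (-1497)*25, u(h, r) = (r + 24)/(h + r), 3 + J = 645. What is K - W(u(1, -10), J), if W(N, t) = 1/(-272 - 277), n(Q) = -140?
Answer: -6819859/1098 ≈ -6211.2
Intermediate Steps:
J = 642 (J = -3 + 645 = 642)
u(h, r) = (24 + r)/(h + r)
W(N, t) = -1/549 (W(N, t) = 1/(-549) = -1/549)
K = -37267/6 (K = 3 - (-140 - (-1497)*25)/6 = 3 - (-140 - 1*(-37425))/6 = 3 - (-140 + 37425)/6 = 3 - 1/6*37285 = 3 - 37285/6 = -37267/6 ≈ -6211.2)
K - W(u(1, -10), J) = -37267/6 - 1*(-1/549) = -37267/6 + 1/549 = -6819859/1098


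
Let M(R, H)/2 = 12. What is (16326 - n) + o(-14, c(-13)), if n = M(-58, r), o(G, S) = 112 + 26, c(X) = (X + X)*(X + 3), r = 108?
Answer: 16440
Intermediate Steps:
M(R, H) = 24 (M(R, H) = 2*12 = 24)
c(X) = 2*X*(3 + X) (c(X) = (2*X)*(3 + X) = 2*X*(3 + X))
o(G, S) = 138
n = 24
(16326 - n) + o(-14, c(-13)) = (16326 - 1*24) + 138 = (16326 - 24) + 138 = 16302 + 138 = 16440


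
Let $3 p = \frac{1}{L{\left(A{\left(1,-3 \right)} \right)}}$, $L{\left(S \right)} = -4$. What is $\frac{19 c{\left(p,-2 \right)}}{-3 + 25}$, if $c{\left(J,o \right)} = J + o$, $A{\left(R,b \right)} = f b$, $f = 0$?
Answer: $- \frac{475}{264} \approx -1.7992$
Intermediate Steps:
$A{\left(R,b \right)} = 0$ ($A{\left(R,b \right)} = 0 b = 0$)
$p = - \frac{1}{12}$ ($p = \frac{1}{3 \left(-4\right)} = \frac{1}{3} \left(- \frac{1}{4}\right) = - \frac{1}{12} \approx -0.083333$)
$\frac{19 c{\left(p,-2 \right)}}{-3 + 25} = \frac{19 \left(- \frac{1}{12} - 2\right)}{-3 + 25} = \frac{19 \left(- \frac{25}{12}\right)}{22} = \left(- \frac{475}{12}\right) \frac{1}{22} = - \frac{475}{264}$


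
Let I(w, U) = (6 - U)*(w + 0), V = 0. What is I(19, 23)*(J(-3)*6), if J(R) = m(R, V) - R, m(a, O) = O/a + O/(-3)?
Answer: -5814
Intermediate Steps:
m(a, O) = -O/3 + O/a (m(a, O) = O/a + O*(-⅓) = O/a - O/3 = -O/3 + O/a)
J(R) = -R (J(R) = (-⅓*0 + 0/R) - R = (0 + 0) - R = 0 - R = -R)
I(w, U) = w*(6 - U) (I(w, U) = (6 - U)*w = w*(6 - U))
I(19, 23)*(J(-3)*6) = (19*(6 - 1*23))*(-1*(-3)*6) = (19*(6 - 23))*(3*6) = (19*(-17))*18 = -323*18 = -5814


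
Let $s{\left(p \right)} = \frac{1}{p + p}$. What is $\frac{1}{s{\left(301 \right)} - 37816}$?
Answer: $- \frac{602}{22765231} \approx -2.6444 \cdot 10^{-5}$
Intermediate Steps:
$s{\left(p \right)} = \frac{1}{2 p}$
$\frac{1}{s{\left(301 \right)} - 37816} = \frac{1}{\frac{1}{2 \cdot 301} - 37816} = \frac{1}{\frac{1}{2} \cdot \frac{1}{301} - 37816} = \frac{1}{\frac{1}{602} - 37816} = \frac{1}{- \frac{22765231}{602}} = - \frac{602}{22765231}$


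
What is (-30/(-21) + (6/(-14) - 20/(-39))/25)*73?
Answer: 713429/6825 ≈ 104.53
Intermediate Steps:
(-30/(-21) + (6/(-14) - 20/(-39))/25)*73 = (-30*(-1/21) + (6*(-1/14) - 20*(-1/39))*(1/25))*73 = (10/7 + (-3/7 + 20/39)*(1/25))*73 = (10/7 + (23/273)*(1/25))*73 = (10/7 + 23/6825)*73 = (9773/6825)*73 = 713429/6825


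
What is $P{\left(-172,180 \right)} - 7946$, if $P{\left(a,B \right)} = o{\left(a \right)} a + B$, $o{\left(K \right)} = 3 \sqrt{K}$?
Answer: $-7766 - 1032 i \sqrt{43} \approx -7766.0 - 6767.3 i$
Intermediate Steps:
$P{\left(a,B \right)} = B + 3 a^{\frac{3}{2}}$ ($P{\left(a,B \right)} = 3 \sqrt{a} a + B = 3 a^{\frac{3}{2}} + B = B + 3 a^{\frac{3}{2}}$)
$P{\left(-172,180 \right)} - 7946 = \left(180 + 3 \left(-172\right)^{\frac{3}{2}}\right) - 7946 = \left(180 + 3 \left(- 344 i \sqrt{43}\right)\right) - 7946 = \left(180 - 1032 i \sqrt{43}\right) - 7946 = -7766 - 1032 i \sqrt{43}$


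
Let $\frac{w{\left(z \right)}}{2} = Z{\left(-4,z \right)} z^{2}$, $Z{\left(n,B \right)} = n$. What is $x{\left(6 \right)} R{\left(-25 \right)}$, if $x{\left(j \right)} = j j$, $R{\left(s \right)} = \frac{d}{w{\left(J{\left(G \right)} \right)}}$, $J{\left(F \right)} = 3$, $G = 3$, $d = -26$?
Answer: $13$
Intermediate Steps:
$w{\left(z \right)} = - 8 z^{2}$ ($w{\left(z \right)} = 2 \left(- 4 z^{2}\right) = - 8 z^{2}$)
$R{\left(s \right)} = \frac{13}{36}$ ($R{\left(s \right)} = - \frac{26}{\left(-8\right) 3^{2}} = - \frac{26}{\left(-8\right) 9} = - \frac{26}{-72} = \left(-26\right) \left(- \frac{1}{72}\right) = \frac{13}{36}$)
$x{\left(j \right)} = j^{2}$
$x{\left(6 \right)} R{\left(-25 \right)} = 6^{2} \cdot \frac{13}{36} = 36 \cdot \frac{13}{36} = 13$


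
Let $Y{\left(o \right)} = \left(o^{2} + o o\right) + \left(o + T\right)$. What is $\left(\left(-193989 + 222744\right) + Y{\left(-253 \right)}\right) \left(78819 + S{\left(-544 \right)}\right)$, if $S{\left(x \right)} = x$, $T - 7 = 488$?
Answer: $12290349125$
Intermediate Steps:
$T = 495$ ($T = 7 + 488 = 495$)
$Y{\left(o \right)} = 495 + o + 2 o^{2}$ ($Y{\left(o \right)} = \left(o^{2} + o o\right) + \left(o + 495\right) = \left(o^{2} + o^{2}\right) + \left(495 + o\right) = 2 o^{2} + \left(495 + o\right) = 495 + o + 2 o^{2}$)
$\left(\left(-193989 + 222744\right) + Y{\left(-253 \right)}\right) \left(78819 + S{\left(-544 \right)}\right) = \left(\left(-193989 + 222744\right) + \left(495 - 253 + 2 \left(-253\right)^{2}\right)\right) \left(78819 - 544\right) = \left(28755 + \left(495 - 253 + 2 \cdot 64009\right)\right) 78275 = \left(28755 + \left(495 - 253 + 128018\right)\right) 78275 = \left(28755 + 128260\right) 78275 = 157015 \cdot 78275 = 12290349125$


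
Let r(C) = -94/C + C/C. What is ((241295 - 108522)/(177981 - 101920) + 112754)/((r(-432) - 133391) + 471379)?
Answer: 1852483989672/5552884341931 ≈ 0.33361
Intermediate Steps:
r(C) = 1 - 94/C (r(C) = -94/C + 1 = 1 - 94/C)
((241295 - 108522)/(177981 - 101920) + 112754)/((r(-432) - 133391) + 471379) = ((241295 - 108522)/(177981 - 101920) + 112754)/(((-94 - 432)/(-432) - 133391) + 471379) = (132773/76061 + 112754)/((-1/432*(-526) - 133391) + 471379) = (132773*(1/76061) + 112754)/((263/216 - 133391) + 471379) = (132773/76061 + 112754)/(-28812193/216 + 471379) = 8576314767/(76061*(73005671/216)) = (8576314767/76061)*(216/73005671) = 1852483989672/5552884341931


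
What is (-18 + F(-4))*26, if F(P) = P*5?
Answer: -988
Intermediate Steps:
F(P) = 5*P
(-18 + F(-4))*26 = (-18 + 5*(-4))*26 = (-18 - 20)*26 = -38*26 = -988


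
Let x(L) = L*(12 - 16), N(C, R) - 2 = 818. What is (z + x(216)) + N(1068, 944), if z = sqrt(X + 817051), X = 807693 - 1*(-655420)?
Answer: -44 + 2*sqrt(570041) ≈ 1466.0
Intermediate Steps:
X = 1463113 (X = 807693 + 655420 = 1463113)
N(C, R) = 820 (N(C, R) = 2 + 818 = 820)
x(L) = -4*L (x(L) = L*(-4) = -4*L)
z = 2*sqrt(570041) (z = sqrt(1463113 + 817051) = sqrt(2280164) = 2*sqrt(570041) ≈ 1510.0)
(z + x(216)) + N(1068, 944) = (2*sqrt(570041) - 4*216) + 820 = (2*sqrt(570041) - 864) + 820 = (-864 + 2*sqrt(570041)) + 820 = -44 + 2*sqrt(570041)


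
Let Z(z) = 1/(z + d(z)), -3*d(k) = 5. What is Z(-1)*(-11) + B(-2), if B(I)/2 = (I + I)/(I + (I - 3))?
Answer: 295/56 ≈ 5.2679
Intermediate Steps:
d(k) = -5/3 (d(k) = -1/3*5 = -5/3)
Z(z) = 1/(-5/3 + z) (Z(z) = 1/(z - 5/3) = 1/(-5/3 + z))
B(I) = 4*I/(-3 + 2*I) (B(I) = 2*((I + I)/(I + (I - 3))) = 2*((2*I)/(I + (-3 + I))) = 2*((2*I)/(-3 + 2*I)) = 2*(2*I/(-3 + 2*I)) = 4*I/(-3 + 2*I))
Z(-1)*(-11) + B(-2) = (3/(-5 + 3*(-1)))*(-11) + 4*(-2)/(-3 + 2*(-2)) = (3/(-5 - 3))*(-11) + 4*(-2)/(-3 - 4) = (3/(-8))*(-11) + 4*(-2)/(-7) = (3*(-1/8))*(-11) + 4*(-2)*(-1/7) = -3/8*(-11) + 8/7 = 33/8 + 8/7 = 295/56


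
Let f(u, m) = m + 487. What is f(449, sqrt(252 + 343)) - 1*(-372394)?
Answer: 372881 + sqrt(595) ≈ 3.7291e+5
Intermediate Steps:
f(u, m) = 487 + m
f(449, sqrt(252 + 343)) - 1*(-372394) = (487 + sqrt(252 + 343)) - 1*(-372394) = (487 + sqrt(595)) + 372394 = 372881 + sqrt(595)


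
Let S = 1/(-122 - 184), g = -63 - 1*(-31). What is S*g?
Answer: 16/153 ≈ 0.10458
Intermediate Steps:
g = -32 (g = -63 + 31 = -32)
S = -1/306 (S = 1/(-306) = -1/306 ≈ -0.0032680)
S*g = -1/306*(-32) = 16/153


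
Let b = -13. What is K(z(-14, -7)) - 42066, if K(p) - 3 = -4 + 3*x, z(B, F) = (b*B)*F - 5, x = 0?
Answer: -42067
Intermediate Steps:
z(B, F) = -5 - 13*B*F (z(B, F) = (-13*B)*F - 5 = -13*B*F - 5 = -5 - 13*B*F)
K(p) = -1 (K(p) = 3 + (-4 + 3*0) = 3 + (-4 + 0) = 3 - 4 = -1)
K(z(-14, -7)) - 42066 = -1 - 42066 = -42067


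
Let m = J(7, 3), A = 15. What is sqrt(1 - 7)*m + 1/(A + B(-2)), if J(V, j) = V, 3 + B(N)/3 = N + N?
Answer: -1/6 + 7*I*sqrt(6) ≈ -0.16667 + 17.146*I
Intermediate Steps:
B(N) = -9 + 6*N (B(N) = -9 + 3*(N + N) = -9 + 3*(2*N) = -9 + 6*N)
m = 7
sqrt(1 - 7)*m + 1/(A + B(-2)) = sqrt(1 - 7)*7 + 1/(15 + (-9 + 6*(-2))) = sqrt(-6)*7 + 1/(15 + (-9 - 12)) = (I*sqrt(6))*7 + 1/(15 - 21) = 7*I*sqrt(6) + 1/(-6) = 7*I*sqrt(6) - 1/6 = -1/6 + 7*I*sqrt(6)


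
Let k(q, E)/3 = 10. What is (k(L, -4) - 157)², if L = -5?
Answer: 16129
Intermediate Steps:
k(q, E) = 30 (k(q, E) = 3*10 = 30)
(k(L, -4) - 157)² = (30 - 157)² = (-127)² = 16129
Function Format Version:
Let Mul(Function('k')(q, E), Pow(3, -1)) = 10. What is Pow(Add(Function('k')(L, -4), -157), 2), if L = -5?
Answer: 16129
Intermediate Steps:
Function('k')(q, E) = 30 (Function('k')(q, E) = Mul(3, 10) = 30)
Pow(Add(Function('k')(L, -4), -157), 2) = Pow(Add(30, -157), 2) = Pow(-127, 2) = 16129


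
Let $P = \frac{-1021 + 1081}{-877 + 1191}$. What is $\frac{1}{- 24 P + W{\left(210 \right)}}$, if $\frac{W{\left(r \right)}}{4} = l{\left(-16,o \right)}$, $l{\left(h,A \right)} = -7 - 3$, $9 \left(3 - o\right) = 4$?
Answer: $- \frac{157}{7000} \approx -0.022429$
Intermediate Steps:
$o = \frac{23}{9}$ ($o = 3 - \frac{4}{9} = \frac{23}{9} \approx 2.5556$)
$l{\left(h,A \right)} = -10$
$P = \frac{30}{157}$ ($P = \frac{60}{314} = 60 \cdot \frac{1}{314} = \frac{30}{157} \approx 0.19108$)
$W{\left(r \right)} = -40$ ($W{\left(r \right)} = 4 \left(-10\right) = -40$)
$\frac{1}{- 24 P + W{\left(210 \right)}} = \frac{1}{\left(-24\right) \frac{30}{157} - 40} = \frac{1}{- \frac{720}{157} - 40} = \frac{1}{- \frac{7000}{157}} = - \frac{157}{7000}$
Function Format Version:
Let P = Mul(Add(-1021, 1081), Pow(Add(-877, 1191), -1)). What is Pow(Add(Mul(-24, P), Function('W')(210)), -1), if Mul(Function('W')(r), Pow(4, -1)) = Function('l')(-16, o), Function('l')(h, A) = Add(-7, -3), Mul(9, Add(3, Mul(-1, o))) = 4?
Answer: Rational(-157, 7000) ≈ -0.022429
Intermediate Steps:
o = Rational(23, 9) (o = Add(3, Mul(Rational(-1, 9), 4)) = Add(3, Rational(-4, 9)) = Rational(23, 9) ≈ 2.5556)
Function('l')(h, A) = -10
P = Rational(30, 157) (P = Mul(60, Pow(314, -1)) = Mul(60, Rational(1, 314)) = Rational(30, 157) ≈ 0.19108)
Function('W')(r) = -40 (Function('W')(r) = Mul(4, -10) = -40)
Pow(Add(Mul(-24, P), Function('W')(210)), -1) = Pow(Add(Mul(-24, Rational(30, 157)), -40), -1) = Pow(Add(Rational(-720, 157), -40), -1) = Pow(Rational(-7000, 157), -1) = Rational(-157, 7000)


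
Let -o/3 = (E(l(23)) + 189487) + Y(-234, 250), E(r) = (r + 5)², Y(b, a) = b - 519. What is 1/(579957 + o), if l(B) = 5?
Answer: 1/13455 ≈ 7.4322e-5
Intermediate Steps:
Y(b, a) = -519 + b
E(r) = (5 + r)²
o = -566502 (o = -3*(((5 + 5)² + 189487) + (-519 - 234)) = -3*((10² + 189487) - 753) = -3*((100 + 189487) - 753) = -3*(189587 - 753) = -3*188834 = -566502)
1/(579957 + o) = 1/(579957 - 566502) = 1/13455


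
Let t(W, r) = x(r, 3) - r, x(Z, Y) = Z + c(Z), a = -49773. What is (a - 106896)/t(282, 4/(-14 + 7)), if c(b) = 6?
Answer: -52223/2 ≈ -26112.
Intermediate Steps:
x(Z, Y) = 6 + Z (x(Z, Y) = Z + 6 = 6 + Z)
t(W, r) = 6 (t(W, r) = (6 + r) - r = 6)
(a - 106896)/t(282, 4/(-14 + 7)) = (-49773 - 106896)/6 = -156669*⅙ = -52223/2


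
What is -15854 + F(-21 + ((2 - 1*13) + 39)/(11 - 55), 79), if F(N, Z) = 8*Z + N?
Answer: -167680/11 ≈ -15244.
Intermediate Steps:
F(N, Z) = N + 8*Z
-15854 + F(-21 + ((2 - 1*13) + 39)/(11 - 55), 79) = -15854 + ((-21 + ((2 - 1*13) + 39)/(11 - 55)) + 8*79) = -15854 + ((-21 + ((2 - 13) + 39)/(-44)) + 632) = -15854 + ((-21 + (-11 + 39)*(-1/44)) + 632) = -15854 + ((-21 + 28*(-1/44)) + 632) = -15854 + ((-21 - 7/11) + 632) = -15854 + (-238/11 + 632) = -15854 + 6714/11 = -167680/11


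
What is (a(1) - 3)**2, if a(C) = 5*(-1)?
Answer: 64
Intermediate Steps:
a(C) = -5
(a(1) - 3)**2 = (-5 - 3)**2 = (-8)**2 = 64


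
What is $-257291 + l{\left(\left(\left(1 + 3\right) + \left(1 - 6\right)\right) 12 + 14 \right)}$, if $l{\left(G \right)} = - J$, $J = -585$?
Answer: $-256706$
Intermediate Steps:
$l{\left(G \right)} = 585$ ($l{\left(G \right)} = \left(-1\right) \left(-585\right) = 585$)
$-257291 + l{\left(\left(\left(1 + 3\right) + \left(1 - 6\right)\right) 12 + 14 \right)} = -257291 + 585 = -256706$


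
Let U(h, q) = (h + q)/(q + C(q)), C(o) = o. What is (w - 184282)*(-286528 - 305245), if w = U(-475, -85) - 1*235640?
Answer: 4224441389714/17 ≈ 2.4850e+11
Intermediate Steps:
U(h, q) = (h + q)/(2*q) (U(h, q) = (h + q)/(q + q) = (h + q)/((2*q)) = (h + q)*(1/(2*q)) = (h + q)/(2*q))
w = -4005824/17 (w = (½)*(-475 - 85)/(-85) - 1*235640 = (½)*(-1/85)*(-560) - 235640 = 56/17 - 235640 = -4005824/17 ≈ -2.3564e+5)
(w - 184282)*(-286528 - 305245) = (-4005824/17 - 184282)*(-286528 - 305245) = -7138618/17*(-591773) = 4224441389714/17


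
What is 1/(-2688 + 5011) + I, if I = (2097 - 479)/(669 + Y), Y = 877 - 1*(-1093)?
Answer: 3761253/6130397 ≈ 0.61354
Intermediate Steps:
Y = 1970 (Y = 877 + 1093 = 1970)
I = 1618/2639 (I = (2097 - 479)/(669 + 1970) = 1618/2639 ≈ 0.61311)
1/(-2688 + 5011) + I = 1/(-2688 + 5011) + 1618/2639 = 1/2323 + 1618/2639 = 3761253/6130397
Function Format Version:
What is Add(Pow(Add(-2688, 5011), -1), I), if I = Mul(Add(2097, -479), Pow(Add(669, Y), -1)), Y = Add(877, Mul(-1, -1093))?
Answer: Rational(3761253, 6130397) ≈ 0.61354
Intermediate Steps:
Y = 1970 (Y = Add(877, 1093) = 1970)
I = Rational(1618, 2639) (I = Mul(Add(2097, -479), Pow(Add(669, 1970), -1)) = Mul(1618, Pow(2639, -1)) = Mul(1618, Rational(1, 2639)) = Rational(1618, 2639) ≈ 0.61311)
Add(Pow(Add(-2688, 5011), -1), I) = Add(Pow(Add(-2688, 5011), -1), Rational(1618, 2639)) = Add(Pow(2323, -1), Rational(1618, 2639)) = Add(Rational(1, 2323), Rational(1618, 2639)) = Rational(3761253, 6130397)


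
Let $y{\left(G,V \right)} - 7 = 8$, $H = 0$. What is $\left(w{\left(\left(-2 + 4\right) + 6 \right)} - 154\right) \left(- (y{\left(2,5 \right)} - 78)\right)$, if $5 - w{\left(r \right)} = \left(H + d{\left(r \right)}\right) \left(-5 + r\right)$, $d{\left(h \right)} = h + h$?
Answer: $-12411$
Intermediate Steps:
$y{\left(G,V \right)} = 15$ ($y{\left(G,V \right)} = 7 + 8 = 15$)
$d{\left(h \right)} = 2 h$
$w{\left(r \right)} = 5 - 2 r \left(-5 + r\right)$ ($w{\left(r \right)} = 5 - \left(0 + 2 r\right) \left(-5 + r\right) = 5 - 2 r \left(-5 + r\right)$)
$\left(w{\left(\left(-2 + 4\right) + 6 \right)} - 154\right) \left(- (y{\left(2,5 \right)} - 78)\right) = \left(\left(5 - 2 \left(\left(-2 + 4\right) + 6\right)^{2} + 10 \left(\left(-2 + 4\right) + 6\right)\right) - 154\right) \left(- (15 - 78)\right) = \left(\left(5 - 2 \left(2 + 6\right)^{2} + 10 \left(2 + 6\right)\right) - 154\right) \left(\left(-1\right) \left(-63\right)\right) = \left(\left(5 - 2 \cdot 8^{2} + 10 \cdot 8\right) - 154\right) 63 = \left(\left(5 - 128 + 80\right) - 154\right) 63 = \left(-43 - 154\right) 63 = \left(-197\right) 63 = -12411$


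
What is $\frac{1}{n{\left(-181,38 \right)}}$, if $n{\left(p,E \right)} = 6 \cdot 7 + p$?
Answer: $- \frac{1}{139} \approx -0.0071942$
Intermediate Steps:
$n{\left(p,E \right)} = 42 + p$
$\frac{1}{n{\left(-181,38 \right)}} = \frac{1}{42 - 181} = \frac{1}{-139} = - \frac{1}{139}$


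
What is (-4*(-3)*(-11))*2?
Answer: -264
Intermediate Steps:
(-4*(-3)*(-11))*2 = (12*(-11))*2 = -132*2 = -264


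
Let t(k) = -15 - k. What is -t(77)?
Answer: 92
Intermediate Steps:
-t(77) = -(-15 - 1*77) = -(-15 - 77) = -1*(-92) = 92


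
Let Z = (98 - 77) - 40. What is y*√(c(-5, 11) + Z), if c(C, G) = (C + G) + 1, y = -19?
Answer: -38*I*√3 ≈ -65.818*I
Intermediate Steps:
Z = -19 (Z = 21 - 40 = -19)
c(C, G) = 1 + C + G
y*√(c(-5, 11) + Z) = -19*√((1 - 5 + 11) - 19) = -19*√(7 - 19) = -38*I*√3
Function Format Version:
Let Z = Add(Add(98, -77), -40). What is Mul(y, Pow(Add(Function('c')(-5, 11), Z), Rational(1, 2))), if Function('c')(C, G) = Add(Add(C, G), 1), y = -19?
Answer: Mul(-38, I, Pow(3, Rational(1, 2))) ≈ Mul(-65.818, I)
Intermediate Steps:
Z = -19 (Z = Add(21, -40) = -19)
Function('c')(C, G) = Add(1, C, G)
Mul(y, Pow(Add(Function('c')(-5, 11), Z), Rational(1, 2))) = Mul(-19, Pow(Add(Add(1, -5, 11), -19), Rational(1, 2))) = Mul(-19, Pow(Add(7, -19), Rational(1, 2))) = Mul(-19, Pow(-12, Rational(1, 2))) = Mul(-19, Mul(2, I, Pow(3, Rational(1, 2)))) = Mul(-38, I, Pow(3, Rational(1, 2)))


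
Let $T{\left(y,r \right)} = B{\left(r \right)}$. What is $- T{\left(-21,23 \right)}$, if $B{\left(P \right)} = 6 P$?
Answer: $-138$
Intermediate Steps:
$T{\left(y,r \right)} = 6 r$
$- T{\left(-21,23 \right)} = - 6 \cdot 23 = \left(-1\right) 138 = -138$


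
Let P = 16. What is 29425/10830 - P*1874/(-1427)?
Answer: 73343239/3090882 ≈ 23.729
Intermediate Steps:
29425/10830 - P*1874/(-1427) = 29425/10830 - 16*1874/(-1427) = 29425*(1/10830) - 16*1874*(-1/1427) = 5885/2166 - 16*(-1874)/1427 = 5885/2166 - 1*(-29984/1427) = 5885/2166 + 29984/1427 = 73343239/3090882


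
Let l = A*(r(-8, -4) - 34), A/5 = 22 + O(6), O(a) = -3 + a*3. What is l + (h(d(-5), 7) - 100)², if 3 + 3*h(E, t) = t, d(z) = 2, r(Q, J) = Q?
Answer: 17686/9 ≈ 1965.1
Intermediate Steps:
O(a) = -3 + 3*a
h(E, t) = -1 + t/3
A = 185 (A = 5*(22 + (-3 + 3*6)) = 5*(22 + (-3 + 18)) = 5*(22 + 15) = 5*37 = 185)
l = -7770 (l = 185*(-8 - 34) = 185*(-42) = -7770)
l + (h(d(-5), 7) - 100)² = -7770 + ((-1 + (⅓)*7) - 100)² = -7770 + ((-1 + 7/3) - 100)² = -7770 + (4/3 - 100)² = -7770 + (-296/3)² = -7770 + 87616/9 = 17686/9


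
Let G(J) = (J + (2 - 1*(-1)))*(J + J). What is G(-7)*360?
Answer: 20160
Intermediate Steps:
G(J) = 2*J*(3 + J) (G(J) = (J + (2 + 1))*(2*J) = (J + 3)*(2*J) = (3 + J)*(2*J) = 2*J*(3 + J))
G(-7)*360 = (2*(-7)*(3 - 7))*360 = (2*(-7)*(-4))*360 = 56*360 = 20160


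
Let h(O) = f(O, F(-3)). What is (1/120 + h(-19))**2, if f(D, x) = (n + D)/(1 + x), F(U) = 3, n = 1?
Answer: 290521/14400 ≈ 20.175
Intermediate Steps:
f(D, x) = (1 + D)/(1 + x)
h(O) = 1/4 + O/4 (h(O) = (1 + O)/(1 + 3) = (1 + O)/4 = 1/4 + O/4)
(1/120 + h(-19))**2 = (1/120 + (1/4 + (1/4)*(-19)))**2 = (1/120 + (1/4 - 19/4))**2 = (1/120 - 9/2)**2 = (-539/120)**2 = 290521/14400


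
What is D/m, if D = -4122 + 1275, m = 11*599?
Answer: -2847/6589 ≈ -0.43208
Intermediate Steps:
m = 6589
D = -2847
D/m = -2847/6589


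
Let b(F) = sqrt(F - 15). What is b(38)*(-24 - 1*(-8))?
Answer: -16*sqrt(23) ≈ -76.733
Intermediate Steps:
b(F) = sqrt(-15 + F)
b(38)*(-24 - 1*(-8)) = sqrt(-15 + 38)*(-24 - 1*(-8)) = sqrt(23)*(-24 + 8) = sqrt(23)*(-16) = -16*sqrt(23)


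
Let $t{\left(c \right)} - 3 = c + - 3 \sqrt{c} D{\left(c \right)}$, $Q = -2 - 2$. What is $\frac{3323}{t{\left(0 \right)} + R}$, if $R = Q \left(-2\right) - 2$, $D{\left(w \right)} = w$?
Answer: $\frac{3323}{9} \approx 369.22$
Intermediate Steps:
$Q = -4$ ($Q = -2 - 2 = -4$)
$R = 6$ ($R = \left(-4\right) \left(-2\right) - 2 = 8 - 2 = 6$)
$t{\left(c \right)} = 3 + c - 3 c^{\frac{3}{2}}$ ($t{\left(c \right)} = 3 + \left(c + - 3 \sqrt{c} c\right) = 3 - \left(- c + 3 c^{\frac{3}{2}}\right) = 3 + c - 3 c^{\frac{3}{2}}$)
$\frac{3323}{t{\left(0 \right)} + R} = \frac{3323}{\left(3 + 0 - 3 \cdot 0^{\frac{3}{2}}\right) + 6} = \frac{3323}{\left(3 + 0 - 0\right) + 6} = \frac{3323}{\left(3 + 0 + 0\right) + 6} = \frac{3323}{3 + 6} = \frac{3323}{9}$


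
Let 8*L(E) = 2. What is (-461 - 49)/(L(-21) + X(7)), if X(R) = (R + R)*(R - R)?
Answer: -2040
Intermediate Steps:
L(E) = 1/4 (L(E) = (1/8)*2 = 1/4)
X(R) = 0 (X(R) = (2*R)*0 = 0)
(-461 - 49)/(L(-21) + X(7)) = (-461 - 49)/(1/4 + 0) = -510/1/4 = -510*4 = -2040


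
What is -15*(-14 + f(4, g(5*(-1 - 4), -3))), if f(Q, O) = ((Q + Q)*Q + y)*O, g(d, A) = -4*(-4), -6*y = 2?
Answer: -7390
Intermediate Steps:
y = -⅓ (y = -⅙*2 = -⅓ ≈ -0.33333)
g(d, A) = 16
f(Q, O) = O*(-⅓ + 2*Q²) (f(Q, O) = ((Q + Q)*Q - ⅓)*O = ((2*Q)*Q - ⅓)*O = (2*Q² - ⅓)*O = (-⅓ + 2*Q²)*O = O*(-⅓ + 2*Q²))
-15*(-14 + f(4, g(5*(-1 - 4), -3))) = -15*(-14 + (⅓)*16*(-1 + 6*4²)) = -15*(-14 + (⅓)*16*(-1 + 6*16)) = -15*(-14 + (⅓)*16*(-1 + 96)) = -15*(-14 + (⅓)*16*95) = -15*(-14 + 1520/3) = -15*1478/3 = -7390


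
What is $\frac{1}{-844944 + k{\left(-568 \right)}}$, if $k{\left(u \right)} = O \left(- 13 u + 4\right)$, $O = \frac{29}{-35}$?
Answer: $- \frac{35}{29787292} \approx -1.175 \cdot 10^{-6}$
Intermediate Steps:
$O = - \frac{29}{35}$ ($O = 29 \left(- \frac{1}{35}\right) = - \frac{29}{35} \approx -0.82857$)
$k{\left(u \right)} = - \frac{116}{35} + \frac{377 u}{35}$ ($k{\left(u \right)} = - \frac{29 \left(- 13 u + 4\right)}{35} = - \frac{29 \left(4 - 13 u\right)}{35} = - \frac{116}{35} + \frac{377 u}{35}$)
$\frac{1}{-844944 + k{\left(-568 \right)}} = \frac{1}{-844944 + \left(- \frac{116}{35} + \frac{377}{35} \left(-568\right)\right)} = \frac{1}{-844944 - \frac{214252}{35}} = \frac{1}{- \frac{29787292}{35}} = - \frac{35}{29787292}$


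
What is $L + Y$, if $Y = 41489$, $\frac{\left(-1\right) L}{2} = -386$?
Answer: $42261$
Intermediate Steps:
$L = 772$ ($L = \left(-2\right) \left(-386\right) = 772$)
$L + Y = 772 + 41489 = 42261$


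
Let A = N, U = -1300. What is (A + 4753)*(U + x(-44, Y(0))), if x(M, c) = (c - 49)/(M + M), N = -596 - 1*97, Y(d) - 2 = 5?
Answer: -58036685/11 ≈ -5.2761e+6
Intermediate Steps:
Y(d) = 7 (Y(d) = 2 + 5 = 7)
N = -693 (N = -596 - 97 = -693)
A = -693
x(M, c) = (-49 + c)/(2*M) (x(M, c) = (-49 + c)/((2*M)) = (-49 + c)*(1/(2*M)) = (-49 + c)/(2*M))
(A + 4753)*(U + x(-44, Y(0))) = (-693 + 4753)*(-1300 + (½)*(-49 + 7)/(-44)) = 4060*(-1300 + (½)*(-1/44)*(-42)) = 4060*(-1300 + 21/44) = 4060*(-57179/44) = -58036685/11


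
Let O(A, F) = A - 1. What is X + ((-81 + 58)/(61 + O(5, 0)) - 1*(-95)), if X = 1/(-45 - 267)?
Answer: 147643/1560 ≈ 94.643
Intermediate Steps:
O(A, F) = -1 + A
X = -1/312 (X = 1/(-312) = -1/312 ≈ -0.0032051)
X + ((-81 + 58)/(61 + O(5, 0)) - 1*(-95)) = -1/312 + ((-81 + 58)/(61 + (-1 + 5)) - 1*(-95)) = -1/312 + (-23/(61 + 4) + 95) = -1/312 + (-23/65 + 95) = -1/312 + 6152/65 = 147643/1560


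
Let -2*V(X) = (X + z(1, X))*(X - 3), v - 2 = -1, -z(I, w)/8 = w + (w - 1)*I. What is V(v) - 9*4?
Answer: -43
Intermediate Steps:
z(I, w) = -8*w - 8*I*(-1 + w) (z(I, w) = -8*(w + (w - 1)*I) = -8*(w + (-1 + w)*I) = -8*(w + I*(-1 + w)) = -8*w - 8*I*(-1 + w))
v = 1 (v = 2 - 1 = 1)
V(X) = -(-3 + X)*(8 - 15*X)/2 (V(X) = -(X + (-8*X + 8*1 - 8*1*X))*(X - 3)/2 = -(X + (-8*X + 8 - 8*X))*(-3 + X)/2 = -(X + (8 - 16*X))*(-3 + X)/2 = -(8 - 15*X)*(-3 + X)/2 = -(-3 + X)*(8 - 15*X)/2)
V(v) - 9*4 = (12 - 53/2*1 + (15/2)*1**2) - 9*4 = (12 - 53/2 + (15/2)*1) - 36 = (12 - 53/2 + 15/2) - 36 = -7 - 36 = -43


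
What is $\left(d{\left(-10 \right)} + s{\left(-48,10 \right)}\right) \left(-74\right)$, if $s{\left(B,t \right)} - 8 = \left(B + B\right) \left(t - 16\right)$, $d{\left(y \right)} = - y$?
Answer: $-43956$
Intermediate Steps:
$s{\left(B,t \right)} = 8 + 2 B \left(-16 + t\right)$ ($s{\left(B,t \right)} = 8 + \left(B + B\right) \left(t - 16\right) = 8 + 2 B \left(-16 + t\right)$)
$\left(d{\left(-10 \right)} + s{\left(-48,10 \right)}\right) \left(-74\right) = \left(\left(-1\right) \left(-10\right) + \left(8 - -1536 + 2 \left(-48\right) 10\right)\right) \left(-74\right) = \left(10 + \left(8 + 1536 - 960\right)\right) \left(-74\right) = \left(10 + 584\right) \left(-74\right) = 594 \left(-74\right) = -43956$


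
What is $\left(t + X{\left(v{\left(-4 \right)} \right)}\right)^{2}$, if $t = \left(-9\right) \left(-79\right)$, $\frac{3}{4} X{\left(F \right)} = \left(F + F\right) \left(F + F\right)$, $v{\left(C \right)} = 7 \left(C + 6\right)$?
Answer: $\frac{27762361}{9} \approx 3.0847 \cdot 10^{6}$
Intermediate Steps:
$v{\left(C \right)} = 42 + 7 C$ ($v{\left(C \right)} = 7 \left(6 + C\right) = 42 + 7 C$)
$X{\left(F \right)} = \frac{16 F^{2}}{3}$ ($X{\left(F \right)} = \frac{4 \left(F + F\right) \left(F + F\right)}{3} = \frac{4 \cdot 2 F 2 F}{3} = \frac{4 \cdot 4 F^{2}}{3} = \frac{16 F^{2}}{3}$)
$t = 711$
$\left(t + X{\left(v{\left(-4 \right)} \right)}\right)^{2} = \left(711 + \frac{16 \left(42 + 7 \left(-4\right)\right)^{2}}{3}\right)^{2} = \left(711 + \frac{16 \left(42 - 28\right)^{2}}{3}\right)^{2} = \left(711 + \frac{16 \cdot 14^{2}}{3}\right)^{2} = \left(711 + \frac{16}{3} \cdot 196\right)^{2} = \left(711 + \frac{3136}{3}\right)^{2} = \left(\frac{5269}{3}\right)^{2} = \frac{27762361}{9}$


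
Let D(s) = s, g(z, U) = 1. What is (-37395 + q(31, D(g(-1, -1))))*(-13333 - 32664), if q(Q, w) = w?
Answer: 1720011818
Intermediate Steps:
(-37395 + q(31, D(g(-1, -1))))*(-13333 - 32664) = (-37395 + 1)*(-13333 - 32664) = -37394*(-45997) = 1720011818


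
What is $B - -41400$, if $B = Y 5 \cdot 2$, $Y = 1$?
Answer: $41410$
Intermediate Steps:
$B = 10$ ($B = 1 \cdot 5 \cdot 2 = 5 \cdot 2 = 10$)
$B - -41400 = 10 - -41400 = 10 + 41400 = 41410$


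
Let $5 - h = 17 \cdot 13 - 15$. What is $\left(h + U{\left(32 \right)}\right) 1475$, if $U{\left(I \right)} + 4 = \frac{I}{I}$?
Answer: $-300900$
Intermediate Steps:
$U{\left(I \right)} = -3$ ($U{\left(I \right)} = -4 + \frac{I}{I} = -4 + 1 = -3$)
$h = -201$ ($h = 5 - \left(17 \cdot 13 - 15\right) = 5 - \left(221 - 15\right) = 5 - 206 = -201$)
$\left(h + U{\left(32 \right)}\right) 1475 = \left(-201 - 3\right) 1475 = \left(-204\right) 1475 = -300900$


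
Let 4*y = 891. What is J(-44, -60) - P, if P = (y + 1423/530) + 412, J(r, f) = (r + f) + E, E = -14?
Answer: -800761/1060 ≈ -755.43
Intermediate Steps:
y = 891/4 (y = (1/4)*891 = 891/4 ≈ 222.75)
J(r, f) = -14 + f + r (J(r, f) = (r + f) - 14 = (f + r) - 14 = -14 + f + r)
P = 675681/1060 (P = (891/4 + 1423/530) + 412 = 238961/1060 + 412 = 675681/1060 ≈ 637.43)
J(-44, -60) - P = (-14 - 60 - 44) - 1*675681/1060 = -118 - 675681/1060 = -800761/1060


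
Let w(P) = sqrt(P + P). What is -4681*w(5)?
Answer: -4681*sqrt(10) ≈ -14803.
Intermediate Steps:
w(P) = sqrt(2)*sqrt(P) (w(P) = sqrt(2*P) = sqrt(2)*sqrt(P))
-4681*w(5) = -4681*sqrt(2)*sqrt(5) = -4681*sqrt(10)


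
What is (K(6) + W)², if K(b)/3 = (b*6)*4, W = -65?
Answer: 134689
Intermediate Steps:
K(b) = 72*b (K(b) = 3*((b*6)*4) = 3*((6*b)*4) = 3*(24*b) = 72*b)
(K(6) + W)² = (72*6 - 65)² = (432 - 65)² = 367² = 134689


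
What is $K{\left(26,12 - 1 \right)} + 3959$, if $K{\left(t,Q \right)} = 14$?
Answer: $3973$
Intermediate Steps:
$K{\left(26,12 - 1 \right)} + 3959 = 14 + 3959 = 3973$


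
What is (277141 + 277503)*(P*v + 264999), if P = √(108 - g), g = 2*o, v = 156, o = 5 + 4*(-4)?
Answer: 146980105356 + 86524464*√130 ≈ 1.4797e+11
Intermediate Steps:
o = -11 (o = 5 - 16 = -11)
g = -22 (g = 2*(-11) = -22)
P = √130 (P = √(108 - 1*(-22)) = √(108 + 22) = √130 ≈ 11.402)
(277141 + 277503)*(P*v + 264999) = (277141 + 277503)*(√130*156 + 264999) = 554644*(156*√130 + 264999) = 554644*(264999 + 156*√130) = 146980105356 + 86524464*√130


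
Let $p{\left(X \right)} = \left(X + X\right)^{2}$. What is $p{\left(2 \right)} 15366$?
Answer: $245856$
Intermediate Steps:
$p{\left(X \right)} = 4 X^{2}$ ($p{\left(X \right)} = \left(2 X\right)^{2} = 4 X^{2}$)
$p{\left(2 \right)} 15366 = 4 \cdot 2^{2} \cdot 15366 = 4 \cdot 4 \cdot 15366 = 16 \cdot 15366 = 245856$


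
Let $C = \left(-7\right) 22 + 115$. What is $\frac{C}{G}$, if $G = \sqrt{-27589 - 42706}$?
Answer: $\frac{39 i \sqrt{70295}}{70295} \approx 0.1471 i$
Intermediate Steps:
$G = i \sqrt{70295}$ ($G = \sqrt{-70295} = i \sqrt{70295} \approx 265.13 i$)
$C = -39$ ($C = -154 + 115 = -39$)
$\frac{C}{G} = - \frac{39}{i \sqrt{70295}} = - 39 \left(- \frac{i \sqrt{70295}}{70295}\right) = \frac{39 i \sqrt{70295}}{70295}$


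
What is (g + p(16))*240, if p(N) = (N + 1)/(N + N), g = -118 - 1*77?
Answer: -93345/2 ≈ -46673.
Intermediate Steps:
g = -195 (g = -118 - 77 = -195)
p(N) = (1 + N)/(2*N) (p(N) = (1 + N)/((2*N)) = (1 + N)*(1/(2*N)) = (1 + N)/(2*N))
(g + p(16))*240 = (-195 + (½)*(1 + 16)/16)*240 = (-195 + (½)*(1/16)*17)*240 = (-195 + 17/32)*240 = -6223/32*240 = -93345/2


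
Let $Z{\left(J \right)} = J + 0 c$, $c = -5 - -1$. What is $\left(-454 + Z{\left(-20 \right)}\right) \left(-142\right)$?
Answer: $67308$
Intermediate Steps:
$c = -4$ ($c = -5 + 1 = -4$)
$Z{\left(J \right)} = J$ ($Z{\left(J \right)} = J + 0 \left(-4\right) = J + 0 = J$)
$\left(-454 + Z{\left(-20 \right)}\right) \left(-142\right) = \left(-454 - 20\right) \left(-142\right) = \left(-474\right) \left(-142\right) = 67308$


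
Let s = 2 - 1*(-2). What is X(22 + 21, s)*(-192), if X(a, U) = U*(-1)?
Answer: 768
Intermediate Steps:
s = 4 (s = 2 + 2 = 4)
X(a, U) = -U
X(22 + 21, s)*(-192) = -1*4*(-192) = -4*(-192) = 768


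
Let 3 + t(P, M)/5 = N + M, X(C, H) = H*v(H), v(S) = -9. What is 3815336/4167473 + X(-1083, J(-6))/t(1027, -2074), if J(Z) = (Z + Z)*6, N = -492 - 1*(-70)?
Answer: 14990700272/17357525045 ≈ 0.86364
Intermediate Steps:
N = -422 (N = -492 + 70 = -422)
J(Z) = 12*Z (J(Z) = (2*Z)*6 = 12*Z)
X(C, H) = -9*H (X(C, H) = H*(-9) = -9*H)
t(P, M) = -2125 + 5*M (t(P, M) = -15 + 5*(-422 + M) = -15 + (-2110 + 5*M) = -2125 + 5*M)
3815336/4167473 + X(-1083, J(-6))/t(1027, -2074) = 3815336/4167473 + (-108*(-6))/(-2125 + 5*(-2074)) = 3815336*(1/4167473) + (-9*(-72))/(-2125 - 10370) = 3815336/4167473 + 648/(-12495) = 3815336/4167473 + 648*(-1/12495) = 3815336/4167473 - 216/4165 = 14990700272/17357525045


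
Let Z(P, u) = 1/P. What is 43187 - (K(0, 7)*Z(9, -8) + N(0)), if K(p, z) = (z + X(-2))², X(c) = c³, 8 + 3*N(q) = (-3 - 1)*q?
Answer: 388706/9 ≈ 43190.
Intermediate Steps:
N(q) = -8/3 - 4*q/3 (N(q) = -8/3 + ((-3 - 1)*q)/3 = -8/3 + (-4*q)/3 = -8/3 - 4*q/3)
K(p, z) = (-8 + z)² (K(p, z) = (z + (-2)³)² = (z - 8)² = (-8 + z)²)
43187 - (K(0, 7)*Z(9, -8) + N(0)) = 43187 - ((-8 + 7)²/9 + (-8/3 - 4/3*0)) = 43187 - ((-1)²*(⅑) + (-8/3 + 0)) = 43187 - (1*(⅑) - 8/3) = 43187 - (⅑ - 8/3) = 43187 - 1*(-23/9) = 43187 + 23/9 = 388706/9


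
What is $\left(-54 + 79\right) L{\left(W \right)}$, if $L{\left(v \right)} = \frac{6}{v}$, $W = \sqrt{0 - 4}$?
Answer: $- 75 i \approx - 75.0 i$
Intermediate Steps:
$W = 2 i$ ($W = \sqrt{-4} = 2 i \approx 2.0 i$)
$\left(-54 + 79\right) L{\left(W \right)} = \left(-54 + 79\right) \frac{6}{2 i} = 25 \cdot 6 \left(- \frac{i}{2}\right) = 25 \left(- 3 i\right) = - 75 i$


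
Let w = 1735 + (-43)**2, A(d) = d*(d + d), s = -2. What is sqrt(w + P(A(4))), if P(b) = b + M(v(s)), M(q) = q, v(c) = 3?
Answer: sqrt(3619) ≈ 60.158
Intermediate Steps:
A(d) = 2*d**2 (A(d) = d*(2*d) = 2*d**2)
w = 3584 (w = 1735 + 1849 = 3584)
P(b) = 3 + b (P(b) = b + 3 = 3 + b)
sqrt(w + P(A(4))) = sqrt(3584 + (3 + 2*4**2)) = sqrt(3584 + (3 + 2*16)) = sqrt(3584 + (3 + 32)) = sqrt(3584 + 35) = sqrt(3619)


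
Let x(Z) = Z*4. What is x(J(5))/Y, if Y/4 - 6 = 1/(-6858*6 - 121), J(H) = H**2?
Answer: 1031725/247613 ≈ 4.1667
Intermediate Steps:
Y = 990452/41269 (Y = 24 + 4/(-6858*6 - 121) = 24 + 4/(-127*324 - 121) = 24 + 4/(-41148 - 121) = 24 + 4/(-41269) = 24 + 4*(-1/41269) = 24 - 4/41269 = 990452/41269 ≈ 24.000)
x(Z) = 4*Z
x(J(5))/Y = (4*5**2)/(990452/41269) = (4*25)*(41269/990452) = 100*(41269/990452) = 1031725/247613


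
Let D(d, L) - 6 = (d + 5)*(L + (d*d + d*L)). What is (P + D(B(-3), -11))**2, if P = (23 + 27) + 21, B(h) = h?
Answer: 19321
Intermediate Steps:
D(d, L) = 6 + (5 + d)*(L + d**2 + L*d) (D(d, L) = 6 + (d + 5)*(L + (d*d + d*L)) = 6 + (5 + d)*(L + (d**2 + L*d)) = 6 + (5 + d)*(L + d**2 + L*d))
P = 71 (P = 50 + 21 = 71)
(P + D(B(-3), -11))**2 = (71 + (6 + (-3)**3 + 5*(-11) + 5*(-3)**2 - 11*(-3)**2 + 6*(-11)*(-3)))**2 = (71 + (6 - 27 - 55 + 5*9 - 11*9 + 198))**2 = (71 + (6 - 27 - 55 + 45 - 99 + 198))**2 = (71 + 68)**2 = 139**2 = 19321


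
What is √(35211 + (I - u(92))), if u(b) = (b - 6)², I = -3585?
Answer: √24230 ≈ 155.66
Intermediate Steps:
u(b) = (-6 + b)²
√(35211 + (I - u(92))) = √(35211 + (-3585 - (-6 + 92)²)) = √(35211 + (-3585 - 1*86²)) = √(35211 + (-3585 - 1*7396)) = √(35211 + (-3585 - 7396)) = √(35211 - 10981) = √24230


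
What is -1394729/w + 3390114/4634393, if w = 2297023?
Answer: 1323447516125/10645307312039 ≈ 0.12432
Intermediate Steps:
-1394729/w + 3390114/4634393 = -1394729/2297023 + 3390114/4634393 = 1323447516125/10645307312039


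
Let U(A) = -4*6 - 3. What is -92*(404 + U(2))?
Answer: -34684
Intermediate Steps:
U(A) = -27 (U(A) = -24 - 3 = -27)
-92*(404 + U(2)) = -92*(404 - 27) = -92*377 = -34684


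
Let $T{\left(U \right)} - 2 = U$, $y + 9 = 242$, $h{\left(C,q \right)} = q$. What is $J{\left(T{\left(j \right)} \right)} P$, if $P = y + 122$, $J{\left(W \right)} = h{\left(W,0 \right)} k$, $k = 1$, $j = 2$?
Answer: $0$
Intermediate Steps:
$y = 233$ ($y = -9 + 242 = 233$)
$T{\left(U \right)} = 2 + U$
$J{\left(W \right)} = 0$ ($J{\left(W \right)} = 0 \cdot 1 = 0$)
$P = 355$ ($P = 233 + 122 = 355$)
$J{\left(T{\left(j \right)} \right)} P = 0 \cdot 355 = 0$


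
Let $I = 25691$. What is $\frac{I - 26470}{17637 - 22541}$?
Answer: $\frac{779}{4904} \approx 0.15885$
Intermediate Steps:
$\frac{I - 26470}{17637 - 22541} = \frac{25691 - 26470}{17637 - 22541} = - \frac{779}{-4904} = \left(-779\right) \left(- \frac{1}{4904}\right) = \frac{779}{4904}$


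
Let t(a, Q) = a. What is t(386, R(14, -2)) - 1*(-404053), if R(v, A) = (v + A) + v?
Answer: 404439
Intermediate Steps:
R(v, A) = A + 2*v (R(v, A) = (A + v) + v = A + 2*v)
t(386, R(14, -2)) - 1*(-404053) = 386 - 1*(-404053) = 386 + 404053 = 404439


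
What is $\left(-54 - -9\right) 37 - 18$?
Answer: $-1683$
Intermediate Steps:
$\left(-54 - -9\right) 37 - 18 = \left(-54 + 9\right) 37 - 18 = \left(-45\right) 37 - 18 = -1665 - 18 = -1683$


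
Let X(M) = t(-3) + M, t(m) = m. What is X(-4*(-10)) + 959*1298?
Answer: 1244819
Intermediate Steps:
X(M) = -3 + M
X(-4*(-10)) + 959*1298 = (-3 - 4*(-10)) + 959*1298 = (-3 + 40) + 1244782 = 37 + 1244782 = 1244819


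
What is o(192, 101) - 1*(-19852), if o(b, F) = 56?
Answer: 19908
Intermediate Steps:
o(192, 101) - 1*(-19852) = 56 - 1*(-19852) = 56 + 19852 = 19908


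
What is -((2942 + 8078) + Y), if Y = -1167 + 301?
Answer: -10154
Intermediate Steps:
Y = -866
-((2942 + 8078) + Y) = -((2942 + 8078) - 866) = -(11020 - 866) = -1*10154 = -10154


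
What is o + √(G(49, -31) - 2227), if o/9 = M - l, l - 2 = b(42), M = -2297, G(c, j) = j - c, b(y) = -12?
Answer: -20583 + I*√2307 ≈ -20583.0 + 48.031*I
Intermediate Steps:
l = -10 (l = 2 - 12 = -10)
o = -20583 (o = 9*(-2297 - 1*(-10)) = 9*(-2297 + 10) = 9*(-2287) = -20583)
o + √(G(49, -31) - 2227) = -20583 + √((-31 - 1*49) - 2227) = -20583 + √((-31 - 49) - 2227) = -20583 + √(-80 - 2227) = -20583 + √(-2307) = -20583 + I*√2307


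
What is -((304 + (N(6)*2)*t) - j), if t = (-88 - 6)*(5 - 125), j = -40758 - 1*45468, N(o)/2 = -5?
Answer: 139070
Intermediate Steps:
N(o) = -10 (N(o) = 2*(-5) = -10)
j = -86226 (j = -40758 - 45468 = -86226)
t = 11280 (t = -94*(-120) = 11280)
-((304 + (N(6)*2)*t) - j) = -((304 - 10*2*11280) - 1*(-86226)) = -((304 - 20*11280) + 86226) = -((304 - 225600) + 86226) = -(-225296 + 86226) = -1*(-139070) = 139070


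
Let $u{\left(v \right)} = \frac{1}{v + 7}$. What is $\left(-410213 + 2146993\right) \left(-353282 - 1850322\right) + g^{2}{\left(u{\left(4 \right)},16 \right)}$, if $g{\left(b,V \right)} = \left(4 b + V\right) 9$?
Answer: $- \frac{463088215345120}{121} \approx -3.8272 \cdot 10^{12}$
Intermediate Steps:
$u{\left(v \right)} = \frac{1}{7 + v}$
$g{\left(b,V \right)} = 9 V + 36 b$ ($g{\left(b,V \right)} = \left(V + 4 b\right) 9 = 9 V + 36 b$)
$\left(-410213 + 2146993\right) \left(-353282 - 1850322\right) + g^{2}{\left(u{\left(4 \right)},16 \right)} = \left(-410213 + 2146993\right) \left(-353282 - 1850322\right) + \left(9 \cdot 16 + \frac{36}{7 + 4}\right)^{2} = 1736780 \left(-2203604\right) + \left(144 + \frac{36}{11}\right)^{2} = -3827175355120 + \left(144 + 36 \cdot \frac{1}{11}\right)^{2} = -3827175355120 + \left(144 + \frac{36}{11}\right)^{2} = -3827175355120 + \left(\frac{1620}{11}\right)^{2} = -3827175355120 + \frac{2624400}{121} = - \frac{463088215345120}{121}$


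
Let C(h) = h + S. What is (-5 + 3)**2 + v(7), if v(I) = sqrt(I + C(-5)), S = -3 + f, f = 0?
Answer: 4 + I ≈ 4.0 + 1.0*I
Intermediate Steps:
S = -3 (S = -3 + 0 = -3)
C(h) = -3 + h (C(h) = h - 3 = -3 + h)
v(I) = sqrt(-8 + I) (v(I) = sqrt(I + (-3 - 5)) = sqrt(I - 8) = sqrt(-8 + I))
(-5 + 3)**2 + v(7) = (-5 + 3)**2 + sqrt(-8 + 7) = (-2)**2 + sqrt(-1) = 4 + I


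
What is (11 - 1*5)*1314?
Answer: 7884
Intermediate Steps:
(11 - 1*5)*1314 = (11 - 5)*1314 = 6*1314 = 7884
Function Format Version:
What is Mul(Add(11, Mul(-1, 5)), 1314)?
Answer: 7884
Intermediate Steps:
Mul(Add(11, Mul(-1, 5)), 1314) = Mul(Add(11, -5), 1314) = Mul(6, 1314) = 7884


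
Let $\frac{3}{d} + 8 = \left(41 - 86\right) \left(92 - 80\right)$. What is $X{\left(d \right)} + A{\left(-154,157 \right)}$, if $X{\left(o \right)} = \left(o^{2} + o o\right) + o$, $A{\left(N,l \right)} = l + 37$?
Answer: $\frac{29128675}{150152} \approx 193.99$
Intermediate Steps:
$A{\left(N,l \right)} = 37 + l$
$d = - \frac{3}{548}$ ($d = \frac{3}{-8 + \left(41 - 86\right) \left(92 - 80\right)} = \frac{3}{-8 - 540} = \frac{3}{-548} = 3 \left(- \frac{1}{548}\right) = - \frac{3}{548} \approx -0.0054745$)
$X{\left(o \right)} = o + 2 o^{2}$ ($X{\left(o \right)} = \left(o^{2} + o^{2}\right) + o = 2 o^{2} + o = o + 2 o^{2}$)
$X{\left(d \right)} + A{\left(-154,157 \right)} = - \frac{3 \left(1 + 2 \left(- \frac{3}{548}\right)\right)}{548} + \left(37 + 157\right) = - \frac{3 \left(1 - \frac{3}{274}\right)}{548} + 194 = \left(- \frac{3}{548}\right) \frac{271}{274} + 194 = - \frac{813}{150152} + 194 = \frac{29128675}{150152}$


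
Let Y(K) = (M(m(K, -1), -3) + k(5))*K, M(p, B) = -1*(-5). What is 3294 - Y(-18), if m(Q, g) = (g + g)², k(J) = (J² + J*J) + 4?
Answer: 4356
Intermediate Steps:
k(J) = 4 + 2*J² (k(J) = (J² + J²) + 4 = 2*J² + 4 = 4 + 2*J²)
m(Q, g) = 4*g² (m(Q, g) = (2*g)² = 4*g²)
M(p, B) = 5
Y(K) = 59*K (Y(K) = (5 + (4 + 2*5²))*K = (5 + (4 + 2*25))*K = (5 + (4 + 50))*K = (5 + 54)*K = 59*K)
3294 - Y(-18) = 3294 - 59*(-18) = 3294 - 1*(-1062) = 3294 + 1062 = 4356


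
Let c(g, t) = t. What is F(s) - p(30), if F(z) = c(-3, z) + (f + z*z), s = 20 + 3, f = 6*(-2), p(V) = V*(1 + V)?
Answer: -390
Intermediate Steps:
f = -12
s = 23
F(z) = -12 + z + z**2 (F(z) = z + (-12 + z*z) = z + (-12 + z**2) = -12 + z + z**2)
F(s) - p(30) = (-12 + 23 + 23**2) - 30*(1 + 30) = (-12 + 23 + 529) - 30*31 = 540 - 1*930 = 540 - 930 = -390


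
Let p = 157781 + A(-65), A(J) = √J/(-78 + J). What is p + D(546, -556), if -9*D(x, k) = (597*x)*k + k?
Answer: 182655457/9 - I*√65/143 ≈ 2.0295e+7 - 0.056379*I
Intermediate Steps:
A(J) = √J/(-78 + J)
D(x, k) = -k/9 - 199*k*x/3 (D(x, k) = -((597*x)*k + k)/9 = -(597*k*x + k)/9 = -(k + 597*k*x)/9 = -k/9 - 199*k*x/3)
p = 157781 - I*√65/143 (p = 157781 + √(-65)/(-78 - 65) = 157781 + (I*√65)/(-143) = 157781 + (I*√65)*(-1/143) = 157781 - I*√65/143 ≈ 1.5778e+5 - 0.056379*I)
p + D(546, -556) = (157781 - I*√65/143) - ⅑*(-556)*(1 + 597*546) = (157781 - I*√65/143) - ⅑*(-556)*(1 + 325962) = (157781 - I*√65/143) - ⅑*(-556)*325963 = (157781 - I*√65/143) + 181235428/9 = 182655457/9 - I*√65/143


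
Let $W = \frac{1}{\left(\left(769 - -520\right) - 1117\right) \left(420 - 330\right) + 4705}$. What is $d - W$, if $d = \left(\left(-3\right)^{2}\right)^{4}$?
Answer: $\frac{132433784}{20185} \approx 6561.0$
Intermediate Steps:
$d = 6561$ ($d = 9^{4} = 6561$)
$W = \frac{1}{20185}$ ($W = \frac{1}{\left(\left(769 + 520\right) - 1117\right) 90 + 4705} = \frac{1}{\left(1289 - 1117\right) 90 + 4705} = \frac{1}{172 \cdot 90 + 4705} = \frac{1}{15480 + 4705} = \frac{1}{20185} \approx 4.9542 \cdot 10^{-5}$)
$d - W = 6561 - \frac{1}{20185} = \frac{132433784}{20185}$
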